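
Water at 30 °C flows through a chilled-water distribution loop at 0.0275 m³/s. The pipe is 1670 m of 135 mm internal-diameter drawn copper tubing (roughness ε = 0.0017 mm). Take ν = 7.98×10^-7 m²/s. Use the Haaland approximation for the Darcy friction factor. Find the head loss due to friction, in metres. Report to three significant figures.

h_f ≈ 33.1 m

V = 4Q/(πD²) = 4·0.0275/(π·0.135²) = 1.921 m/s
Re = VD/ν = 1.921·0.135/7.98×10^-7 = 3.25×10^5 → turbulent
ε/D = 0.0017/135 = 1.26×10^-5
Haaland: f = 0.01424
h_f = f(L/D)V²/(2g) = 0.01424·(1670/0.135)·1.921²/(2·9.81) = 33.13 m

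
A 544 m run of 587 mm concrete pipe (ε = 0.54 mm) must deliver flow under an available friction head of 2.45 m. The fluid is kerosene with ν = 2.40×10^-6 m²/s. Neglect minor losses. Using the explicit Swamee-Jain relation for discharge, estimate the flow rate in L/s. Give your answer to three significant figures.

Q ≈ 435 L/s

Swamee-Jain (Type II): Q = -0.965·√(gD⁵h_f/L)·ln[ε/(3.7D) + √(3.17ν²L/(gD³h_f))]
√(gD⁵h_f/L) = √(9.81·0.587⁵·2.45/544) = 0.05549
ε/(3.7D) = 2.49×10^-4; √(3.17ν²L/(gD³h_f)) = 4.52×10^-5
Q = -0.965·0.05549·ln(2.938×10^-4) = 0.4355 m³/s
Check: V = 1.61 m/s, Re = 3.94×10^5, f = 0.02017, h_f = 2.47 m ≈ 2.45 m ✓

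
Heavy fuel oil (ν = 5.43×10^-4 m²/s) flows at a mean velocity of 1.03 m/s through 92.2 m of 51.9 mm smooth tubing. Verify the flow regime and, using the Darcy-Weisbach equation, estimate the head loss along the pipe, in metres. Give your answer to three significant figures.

h_f ≈ 62.4 m

Re = VD/ν = 1.03·0.05190/5.43×10^-4 = 98.4 → laminar (Re < 2300)
f = 64/Re = 0.6501
h_f = f(L/D)V²/(2g) = 0.6501·(92.2/0.05190)·1.03²/(2·9.81) = 62.45 m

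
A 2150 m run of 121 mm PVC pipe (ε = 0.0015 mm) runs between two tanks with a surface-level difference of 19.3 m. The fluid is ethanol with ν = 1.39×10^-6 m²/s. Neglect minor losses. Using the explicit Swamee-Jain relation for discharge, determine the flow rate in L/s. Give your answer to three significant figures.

Q ≈ 12.4 L/s

Swamee-Jain (Type II): Q = -0.965·√(gD⁵h_f/L)·ln[ε/(3.7D) + √(3.17ν²L/(gD³h_f))]
√(gD⁵h_f/L) = √(9.81·0.121⁵·19.3/2150) = 0.001511
ε/(3.7D) = 3.35×10^-6; √(3.17ν²L/(gD³h_f)) = 1.98×10^-4
Q = -0.965·0.001511·ln(2.015×10^-4) = 0.01241 m³/s
Check: V = 1.08 m/s, Re = 9.40×10^4, f = 0.01817, h_f = 19.2 m ≈ 19.3 m ✓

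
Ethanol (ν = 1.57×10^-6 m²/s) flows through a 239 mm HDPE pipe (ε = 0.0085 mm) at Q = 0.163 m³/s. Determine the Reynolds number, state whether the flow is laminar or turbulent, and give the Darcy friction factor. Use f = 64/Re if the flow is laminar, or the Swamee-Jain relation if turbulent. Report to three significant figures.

V = 4Q/(πD²) = 3.633 m/s
Re = VD/ν = 3.633·0.239/1.57×10^-6 = 5.53×10^5
Re > 4000 → turbulent; ε/D = 3.56×10^-5
Swamee-Jain: f = 0.01343

Re ≈ 5.53×10^5; turbulent; f ≈ 0.0134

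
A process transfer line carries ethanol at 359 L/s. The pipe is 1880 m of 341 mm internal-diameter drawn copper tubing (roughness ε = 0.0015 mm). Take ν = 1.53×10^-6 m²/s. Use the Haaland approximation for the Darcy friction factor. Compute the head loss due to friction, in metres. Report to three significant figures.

V = 4Q/(πD²) = 4·0.359/(π·0.341²) = 3.931 m/s
Re = VD/ν = 3.931·0.341/1.53×10^-6 = 8.76×10^5 → turbulent
ε/D = 0.0015/341 = 4.40×10^-6
Haaland: f = 0.01192
h_f = f(L/D)V²/(2g) = 0.01192·(1880/0.341)·3.931²/(2·9.81) = 51.74 m

h_f ≈ 51.7 m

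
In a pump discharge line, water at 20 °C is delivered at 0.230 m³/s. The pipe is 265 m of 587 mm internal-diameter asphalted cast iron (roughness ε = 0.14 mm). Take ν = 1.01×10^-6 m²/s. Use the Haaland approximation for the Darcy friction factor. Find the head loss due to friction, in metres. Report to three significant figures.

h_f ≈ 0.260 m

V = 4Q/(πD²) = 4·0.230/(π·0.587²) = 0.8499 m/s
Re = VD/ν = 0.8499·0.587/1.01×10^-6 = 4.94×10^5 → turbulent
ε/D = 0.14/587 = 2.39×10^-4
Haaland: f = 0.01565
h_f = f(L/D)V²/(2g) = 0.01565·(265/0.587)·0.8499²/(2·9.81) = 0.2602 m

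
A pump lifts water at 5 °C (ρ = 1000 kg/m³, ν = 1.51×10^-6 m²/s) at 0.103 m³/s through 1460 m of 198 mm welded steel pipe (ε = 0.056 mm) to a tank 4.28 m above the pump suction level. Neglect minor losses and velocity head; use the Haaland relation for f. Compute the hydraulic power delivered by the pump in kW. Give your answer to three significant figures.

P_hyd ≈ 73.0 kW

V = 4Q/(πD²) = 3.345 m/s; Re = 4.39×10^5; ε/D = 2.83×10^-4; f = 0.01616
h_f = f(L/D)V²/2g = 67.98 m
Total head H = z + h_f = 4.28 + 67.98 = 72.26 m
P_hyd = ρgQH = 1000·9.81·0.103·72.26 = 73.01 kW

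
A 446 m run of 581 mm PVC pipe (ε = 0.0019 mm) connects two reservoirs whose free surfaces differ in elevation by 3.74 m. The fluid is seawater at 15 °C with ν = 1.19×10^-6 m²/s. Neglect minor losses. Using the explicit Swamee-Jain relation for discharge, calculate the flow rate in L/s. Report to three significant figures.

Swamee-Jain (Type II): Q = -0.965·√(gD⁵h_f/L)·ln[ε/(3.7D) + √(3.17ν²L/(gD³h_f))]
√(gD⁵h_f/L) = √(9.81·0.581⁵·3.74/446) = 0.07380
ε/(3.7D) = 8.84×10^-7; √(3.17ν²L/(gD³h_f)) = 1.67×10^-5
Q = -0.965·0.07380·ln(1.756×10^-5) = 0.7798 m³/s
Check: V = 2.94 m/s, Re = 1.44×10^6, f = 0.01103, h_f = 3.73 m ≈ 3.74 m ✓

Q ≈ 780 L/s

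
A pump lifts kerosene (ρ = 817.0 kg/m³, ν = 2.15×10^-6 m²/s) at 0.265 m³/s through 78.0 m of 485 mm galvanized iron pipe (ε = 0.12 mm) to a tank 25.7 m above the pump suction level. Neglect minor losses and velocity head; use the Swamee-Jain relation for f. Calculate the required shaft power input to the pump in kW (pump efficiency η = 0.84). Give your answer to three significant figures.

P_shaft ≈ 65.7 kW

V = 4Q/(πD²) = 1.434 m/s; Re = 3.24×10^5; ε/D = 2.47×10^-4; f = 0.01655
h_f = f(L/D)V²/2g = 0.2792 m
Total head H = z + h_f = 25.7 + 0.2792 = 25.98 m
P_hyd = ρgQH = 817.0·9.81·0.265·25.98 = 55.18 kW
P_shaft = P_hyd/η = 55.18/0.84 = 65.69 kW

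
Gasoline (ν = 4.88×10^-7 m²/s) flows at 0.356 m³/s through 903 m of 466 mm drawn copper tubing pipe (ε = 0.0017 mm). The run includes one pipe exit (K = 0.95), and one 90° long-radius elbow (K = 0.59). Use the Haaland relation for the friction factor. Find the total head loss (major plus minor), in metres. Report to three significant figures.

V = 4Q/(πD²) = 2.087 m/s; V²/2g = 0.2221 m
Re = 1.99×10^6, ε/D = 3.65×10^-6 → f = 0.01045 (Haaland)
Major: h_f = f(L/D)·V²/2g = 0.01045·1938·0.2221 = 4.497 m
Minor: ΣK = 1.54; h_m = ΣK·V²/2g = 0.3420 m
Total H_L = 4.497 + 0.3420 = 4.839 m

H_L ≈ 4.84 m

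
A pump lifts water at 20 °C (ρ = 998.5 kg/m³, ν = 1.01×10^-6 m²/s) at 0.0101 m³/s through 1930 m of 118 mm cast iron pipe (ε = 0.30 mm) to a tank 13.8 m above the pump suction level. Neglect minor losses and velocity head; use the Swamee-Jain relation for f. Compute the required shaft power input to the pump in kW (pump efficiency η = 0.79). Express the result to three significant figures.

V = 4Q/(πD²) = 0.9236 m/s; Re = 1.08×10^5; ε/D = 0.00254; f = 0.02657
h_f = f(L/D)V²/2g = 18.90 m
Total head H = z + h_f = 13.8 + 18.90 = 32.70 m
P_hyd = ρgQH = 998.5·9.81·0.0101·32.70 = 3.235 kW
P_shaft = P_hyd/η = 3.235/0.79 = 4.095 kW

P_shaft ≈ 4.09 kW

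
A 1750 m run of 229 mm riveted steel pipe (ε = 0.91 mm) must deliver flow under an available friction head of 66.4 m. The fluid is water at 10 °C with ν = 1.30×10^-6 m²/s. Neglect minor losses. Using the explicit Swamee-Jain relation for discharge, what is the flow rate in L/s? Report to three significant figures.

Q ≈ 101 L/s

Swamee-Jain (Type II): Q = -0.965·√(gD⁵h_f/L)·ln[ε/(3.7D) + √(3.17ν²L/(gD³h_f))]
√(gD⁵h_f/L) = √(9.81·0.229⁵·66.4/1750) = 0.01531
ε/(3.7D) = 0.00107; √(3.17ν²L/(gD³h_f)) = 3.46×10^-5
Q = -0.965·0.01531·ln(0.001109) = 0.1005 m³/s
Check: V = 2.44 m/s, Re = 4.30×10^5, f = 0.02873, h_f = 66.7 m ≈ 66.4 m ✓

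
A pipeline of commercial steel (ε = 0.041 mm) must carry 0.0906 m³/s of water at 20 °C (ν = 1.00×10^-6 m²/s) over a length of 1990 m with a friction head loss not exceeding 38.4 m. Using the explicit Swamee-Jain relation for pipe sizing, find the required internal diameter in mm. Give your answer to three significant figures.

D ≈ 225 mm

Swamee-Jain (Type III): D = 0.66·[ε^1.25·(LQ²/(gh_f))^4.75 + ν·Q^9.4·(L/(gh_f))^5.2]^0.04
LQ²/(gh_f) = 0.04336; L/(gh_f) = 5.283
Term 1 = ε^1.25·(…)^4.75 = 1.10×10^-12; Term 2 = ν·Q^9.4·(…)^5.2 = 9.03×10^-13
D = 0.66·(1.10×10^-12 + 9.03×10^-13)^0.04 = 0.2247 m = 225 mm
Check: V = 2.28 m/s, Re = 5.13×10^5, f = 0.01531, h_f = 36.1 m ≈ 38.4 m ✓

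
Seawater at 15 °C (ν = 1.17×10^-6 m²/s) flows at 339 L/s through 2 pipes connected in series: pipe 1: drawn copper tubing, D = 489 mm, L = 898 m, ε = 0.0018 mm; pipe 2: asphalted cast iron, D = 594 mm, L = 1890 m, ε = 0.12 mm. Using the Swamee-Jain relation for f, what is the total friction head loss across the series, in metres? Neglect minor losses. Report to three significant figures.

Pipe 1: V = 1.805 m/s, Re = 7.54×10^5, ε/D = 3.68×10^-6, f = 0.01226, h_1 = f(L/D)V²/2g = 3.738 m
Pipe 2: V = 1.223 m/s, Re = 6.21×10^5, ε/D = 2.02×10^-4, f = 0.01526, h_2 = f(L/D)V²/2g = 3.704 m
Series → Q common, losses add: H = Σh = 7.441 m

H ≈ 7.44 m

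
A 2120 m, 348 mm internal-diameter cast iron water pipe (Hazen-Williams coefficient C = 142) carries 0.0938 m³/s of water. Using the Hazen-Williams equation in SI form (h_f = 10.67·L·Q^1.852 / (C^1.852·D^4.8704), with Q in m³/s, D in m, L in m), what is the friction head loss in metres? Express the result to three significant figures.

h_f = 10.67·2120·0.0938^1.852 / (142^1.852·0.348^4.8704) = 4.985 m

h_f ≈ 4.99 m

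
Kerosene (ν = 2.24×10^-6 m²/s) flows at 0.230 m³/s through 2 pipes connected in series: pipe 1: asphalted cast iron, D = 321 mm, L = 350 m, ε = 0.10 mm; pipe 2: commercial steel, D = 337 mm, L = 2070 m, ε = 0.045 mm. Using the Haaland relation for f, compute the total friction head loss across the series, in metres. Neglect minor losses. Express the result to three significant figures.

H ≈ 38.7 m

Pipe 1: V = 2.842 m/s, Re = 4.07×10^5, ε/D = 3.12×10^-4, f = 0.01647, h_1 = f(L/D)V²/2g = 7.394 m
Pipe 2: V = 2.579 m/s, Re = 3.88×10^5, ε/D = 1.34×10^-4, f = 0.01504, h_2 = f(L/D)V²/2g = 31.31 m
Series → Q common, losses add: H = Σh = 38.70 m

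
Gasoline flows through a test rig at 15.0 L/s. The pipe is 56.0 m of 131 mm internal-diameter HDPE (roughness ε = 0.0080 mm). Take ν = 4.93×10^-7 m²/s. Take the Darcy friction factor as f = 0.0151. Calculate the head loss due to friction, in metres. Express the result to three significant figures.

V = 4Q/(πD²) = 4·0.0150/(π·0.131²) = 1.113 m/s
h_f = f(L/D)V²/(2g) = 0.01510·(56.0/0.131)·1.113²/(2·9.81) = 0.4075 m

h_f ≈ 0.407 m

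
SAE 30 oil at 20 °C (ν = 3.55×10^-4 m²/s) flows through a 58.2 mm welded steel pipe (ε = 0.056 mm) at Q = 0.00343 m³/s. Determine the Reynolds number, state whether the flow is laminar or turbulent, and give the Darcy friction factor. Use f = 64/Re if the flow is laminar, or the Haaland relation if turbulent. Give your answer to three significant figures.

Re ≈ 211; laminar; f = 64/Re ≈ 0.303

V = 4Q/(πD²) = 1.289 m/s
Re = VD/ν = 1.289·0.0582/3.55×10^-4 = 211
Re < 2300 → laminar → f = 64/Re = 0.3028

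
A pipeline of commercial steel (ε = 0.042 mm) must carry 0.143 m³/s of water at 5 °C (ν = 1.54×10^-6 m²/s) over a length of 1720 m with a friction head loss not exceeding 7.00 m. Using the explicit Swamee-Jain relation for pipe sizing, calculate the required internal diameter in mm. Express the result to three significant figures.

D ≈ 369 mm

Swamee-Jain (Type III): D = 0.66·[ε^1.25·(LQ²/(gh_f))^4.75 + ν·Q^9.4·(L/(gh_f))^5.2]^0.04
LQ²/(gh_f) = 0.5122; L/(gh_f) = 25.05
Term 1 = ε^1.25·(…)^4.75 = 1.41×10^-7; Term 2 = ν·Q^9.4·(…)^5.2 = 3.32×10^-7
D = 0.66·(1.41×10^-7 + 3.32×10^-7)^0.04 = 0.3686 m = 369 mm
Check: V = 1.34 m/s, Re = 3.21×10^5, f = 0.01543, h_f = 6.59 m ≈ 7.00 m ✓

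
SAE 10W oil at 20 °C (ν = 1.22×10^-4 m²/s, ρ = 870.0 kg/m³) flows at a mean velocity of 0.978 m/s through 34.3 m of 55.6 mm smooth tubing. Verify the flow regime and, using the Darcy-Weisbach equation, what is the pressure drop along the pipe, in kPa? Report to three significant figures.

Re = VD/ν = 0.978·0.05560/1.22×10^-4 = 446 → laminar (Re < 2300)
f = 64/Re = 0.1436
h_f = f(L/D)V²/(2g) = 0.1436·(34.3/0.05560)·0.978²/(2·9.81) = 4.318 m
Δp = ρg·h_f = 870.0·9.81·4.318 = 36.86 kPa

Δp ≈ 36.9 kPa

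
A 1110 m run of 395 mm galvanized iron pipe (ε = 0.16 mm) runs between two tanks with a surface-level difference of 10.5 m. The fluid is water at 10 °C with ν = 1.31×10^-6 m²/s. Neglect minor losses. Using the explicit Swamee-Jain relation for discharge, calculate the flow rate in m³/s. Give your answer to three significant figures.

Q ≈ 0.256 m³/s

Swamee-Jain (Type II): Q = -0.965·√(gD⁵h_f/L)·ln[ε/(3.7D) + √(3.17ν²L/(gD³h_f))]
√(gD⁵h_f/L) = √(9.81·0.395⁵·10.5/1110) = 0.02987
ε/(3.7D) = 1.09×10^-4; √(3.17ν²L/(gD³h_f)) = 3.08×10^-5
Q = -0.965·0.02987·ln(1.403×10^-4) = 0.2557 m³/s
Check: V = 2.09 m/s, Re = 6.29×10^5, f = 0.01694, h_f = 10.6 m ≈ 10.5 m ✓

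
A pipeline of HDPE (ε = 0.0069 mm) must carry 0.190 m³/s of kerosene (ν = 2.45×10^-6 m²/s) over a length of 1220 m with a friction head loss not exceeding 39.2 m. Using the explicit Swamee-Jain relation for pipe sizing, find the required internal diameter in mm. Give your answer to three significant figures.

D ≈ 269 mm

Swamee-Jain (Type III): D = 0.66·[ε^1.25·(LQ²/(gh_f))^4.75 + ν·Q^9.4·(L/(gh_f))^5.2]^0.04
LQ²/(gh_f) = 0.1145; L/(gh_f) = 3.173
Term 1 = ε^1.25·(…)^4.75 = 1.20×10^-11; Term 2 = ν·Q^9.4·(…)^5.2 = 1.65×10^-10
D = 0.66·(1.20×10^-11 + 1.65×10^-10)^0.04 = 0.2688 m = 269 mm
Check: V = 3.35 m/s, Re = 3.67×10^5, f = 0.01418, h_f = 36.8 m ≈ 39.2 m ✓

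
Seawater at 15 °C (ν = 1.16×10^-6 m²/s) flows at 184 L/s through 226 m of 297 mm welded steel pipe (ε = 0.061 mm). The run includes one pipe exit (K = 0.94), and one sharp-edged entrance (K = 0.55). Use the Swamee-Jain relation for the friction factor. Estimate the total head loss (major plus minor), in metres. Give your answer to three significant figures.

V = 4Q/(πD²) = 2.656 m/s; V²/2g = 0.3595 m
Re = 6.80×10^5, ε/D = 2.05×10^-4 → f = 0.01519 (Swamee-Jain)
Major: h_f = f(L/D)·V²/2g = 0.01519·760.9·0.3595 = 4.157 m
Minor: ΣK = 1.49; h_m = ΣK·V²/2g = 0.5357 m
Total H_L = 4.157 + 0.5357 = 4.693 m

H_L ≈ 4.69 m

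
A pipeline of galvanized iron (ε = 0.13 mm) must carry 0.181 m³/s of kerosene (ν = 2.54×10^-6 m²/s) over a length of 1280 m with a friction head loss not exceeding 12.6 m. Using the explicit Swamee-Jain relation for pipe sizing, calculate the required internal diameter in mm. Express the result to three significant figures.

Swamee-Jain (Type III): D = 0.66·[ε^1.25·(LQ²/(gh_f))^4.75 + ν·Q^9.4·(L/(gh_f))^5.2]^0.04
LQ²/(gh_f) = 0.3393; L/(gh_f) = 10.36
Term 1 = ε^1.25·(…)^4.75 = 8.17×10^-8; Term 2 = ν·Q^9.4·(…)^5.2 = 5.08×10^-8
D = 0.66·(8.17×10^-8 + 5.08×10^-8)^0.04 = 0.3503 m = 350 mm
Check: V = 1.88 m/s, Re = 2.59×10^5, f = 0.01777, h_f = 11.7 m ≈ 12.6 m ✓

D ≈ 350 mm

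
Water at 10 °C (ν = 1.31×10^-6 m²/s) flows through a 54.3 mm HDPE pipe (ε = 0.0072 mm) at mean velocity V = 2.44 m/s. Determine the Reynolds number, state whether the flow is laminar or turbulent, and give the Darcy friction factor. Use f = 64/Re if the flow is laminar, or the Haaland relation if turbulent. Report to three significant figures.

Re ≈ 1.01×10^5; turbulent; f ≈ 0.0184

Re = VD/ν = 2.440·0.0543/1.31×10^-6 = 1.01×10^5
Re > 4000 → turbulent; ε/D = 1.33×10^-4
Haaland: f = 0.01838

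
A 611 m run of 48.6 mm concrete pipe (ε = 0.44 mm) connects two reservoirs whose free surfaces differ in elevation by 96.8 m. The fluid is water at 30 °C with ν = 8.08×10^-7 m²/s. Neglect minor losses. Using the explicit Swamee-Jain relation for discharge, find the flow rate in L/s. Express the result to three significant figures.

Q ≈ 3.74 L/s

Swamee-Jain (Type II): Q = -0.965·√(gD⁵h_f/L)·ln[ε/(3.7D) + √(3.17ν²L/(gD³h_f))]
√(gD⁵h_f/L) = √(9.81·0.0486⁵·96.8/611) = 6.491×10^-4
ε/(3.7D) = 0.00245; √(3.17ν²L/(gD³h_f)) = 1.08×10^-4
Q = -0.965·6.491×10^-4·ln(0.002555) = 0.003740 m³/s
Check: V = 2.02 m/s, Re = 1.21×10^5, f = 0.03741, h_f = 97.4 m ≈ 96.8 m ✓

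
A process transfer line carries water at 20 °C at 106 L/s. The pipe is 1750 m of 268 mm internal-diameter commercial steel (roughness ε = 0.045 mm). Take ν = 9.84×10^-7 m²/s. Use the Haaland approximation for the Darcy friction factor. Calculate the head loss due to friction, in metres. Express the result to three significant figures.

h_f ≈ 17.6 m

V = 4Q/(πD²) = 4·0.106/(π·0.268²) = 1.879 m/s
Re = VD/ν = 1.879·0.268/9.84×10^-7 = 5.12×10^5 → turbulent
ε/D = 0.045/268 = 1.68×10^-4
Haaland: f = 0.01495
h_f = f(L/D)V²/(2g) = 0.01495·(1750/0.268)·1.879²/(2·9.81) = 17.57 m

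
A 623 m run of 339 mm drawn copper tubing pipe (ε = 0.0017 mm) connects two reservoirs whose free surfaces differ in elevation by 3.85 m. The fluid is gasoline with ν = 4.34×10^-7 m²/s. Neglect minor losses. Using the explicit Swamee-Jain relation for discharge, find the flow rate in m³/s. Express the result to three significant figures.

Swamee-Jain (Type II): Q = -0.965·√(gD⁵h_f/L)·ln[ε/(3.7D) + √(3.17ν²L/(gD³h_f))]
√(gD⁵h_f/L) = √(9.81·0.339⁵·3.85/623) = 0.01647
ε/(3.7D) = 1.36×10^-6; √(3.17ν²L/(gD³h_f)) = 1.59×10^-5
Q = -0.965·0.01647·ln(1.726×10^-5) = 0.1744 m³/s
Check: V = 1.93 m/s, Re = 1.51×10^6, f = 0.01101, h_f = 3.85 m ≈ 3.85 m ✓

Q ≈ 0.174 m³/s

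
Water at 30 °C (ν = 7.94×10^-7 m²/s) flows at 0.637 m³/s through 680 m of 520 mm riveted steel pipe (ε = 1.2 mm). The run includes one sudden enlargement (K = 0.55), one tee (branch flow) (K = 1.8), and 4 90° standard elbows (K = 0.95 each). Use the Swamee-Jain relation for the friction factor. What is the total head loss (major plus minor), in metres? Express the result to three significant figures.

H_L ≈ 17.5 m

V = 4Q/(πD²) = 2.999 m/s; V²/2g = 0.4586 m
Re = 1.96×10^6, ε/D = 0.00231 → f = 0.02447 (Swamee-Jain)
Major: h_f = f(L/D)·V²/2g = 0.02447·1308·0.4586 = 14.67 m
Minor: ΣK = 6.15; h_m = ΣK·V²/2g = 2.820 m
Total H_L = 14.67 + 2.820 = 17.49 m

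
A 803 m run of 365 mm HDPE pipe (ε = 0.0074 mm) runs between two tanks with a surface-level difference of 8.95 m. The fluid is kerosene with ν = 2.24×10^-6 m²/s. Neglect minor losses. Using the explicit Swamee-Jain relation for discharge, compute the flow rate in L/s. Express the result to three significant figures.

Q ≈ 250 L/s

Swamee-Jain (Type II): Q = -0.965·√(gD⁵h_f/L)·ln[ε/(3.7D) + √(3.17ν²L/(gD³h_f))]
√(gD⁵h_f/L) = √(9.81·0.365⁵·8.95/803) = 0.02661
ε/(3.7D) = 5.48×10^-6; √(3.17ν²L/(gD³h_f)) = 5.47×10^-5
Q = -0.965·0.02661·ln(6.017×10^-5) = 0.2496 m³/s
Check: V = 2.39 m/s, Re = 3.89×10^5, f = 0.01398, h_f = 8.92 m ≈ 8.95 m ✓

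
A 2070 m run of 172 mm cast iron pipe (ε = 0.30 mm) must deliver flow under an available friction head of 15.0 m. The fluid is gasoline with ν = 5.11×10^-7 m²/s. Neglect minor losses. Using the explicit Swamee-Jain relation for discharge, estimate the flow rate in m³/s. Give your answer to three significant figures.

Q ≈ 0.0239 m³/s

Swamee-Jain (Type II): Q = -0.965·√(gD⁵h_f/L)·ln[ε/(3.7D) + √(3.17ν²L/(gD³h_f))]
√(gD⁵h_f/L) = √(9.81·0.172⁵·15.0/2070) = 0.003271
ε/(3.7D) = 4.71×10^-4; √(3.17ν²L/(gD³h_f)) = 4.78×10^-5
Q = -0.965·0.003271·ln(5.192×10^-4) = 0.02388 m³/s
Check: V = 1.03 m/s, Re = 3.46×10^5, f = 0.02331, h_f = 15.1 m ≈ 15.0 m ✓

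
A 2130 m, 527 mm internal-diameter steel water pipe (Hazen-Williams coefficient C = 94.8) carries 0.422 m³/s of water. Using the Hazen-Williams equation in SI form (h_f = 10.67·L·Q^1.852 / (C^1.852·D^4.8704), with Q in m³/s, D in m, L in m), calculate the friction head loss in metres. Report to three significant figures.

h_f = 10.67·2130·0.422^1.852 / (94.8^1.852·0.527^4.8704) = 22.72 m

h_f ≈ 22.7 m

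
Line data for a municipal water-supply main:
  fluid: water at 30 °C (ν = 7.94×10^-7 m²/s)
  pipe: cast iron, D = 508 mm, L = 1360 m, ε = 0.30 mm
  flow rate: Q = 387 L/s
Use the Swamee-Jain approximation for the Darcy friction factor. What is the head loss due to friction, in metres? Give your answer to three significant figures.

V = 4Q/(πD²) = 4·0.387/(π·0.508²) = 1.909 m/s
Re = VD/ν = 1.909·0.508/7.94×10^-7 = 1.22×10^6 → turbulent
ε/D = 0.30/508 = 5.91×10^-4
Swamee-Jain: f = 0.01780
h_f = f(L/D)V²/(2g) = 0.01780·(1360/0.508)·1.909²/(2·9.81) = 8.854 m

h_f ≈ 8.85 m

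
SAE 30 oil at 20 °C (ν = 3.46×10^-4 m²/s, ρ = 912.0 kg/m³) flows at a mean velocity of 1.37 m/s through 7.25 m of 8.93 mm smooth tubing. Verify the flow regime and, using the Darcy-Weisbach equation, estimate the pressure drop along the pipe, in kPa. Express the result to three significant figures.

Re = VD/ν = 1.37·0.008930/3.46×10^-4 = 35.4 → laminar (Re < 2300)
f = 64/Re = 1.810
h_f = f(L/D)V²/(2g) = 1.810·(7.25/0.008930)·1.37²/(2·9.81) = 140.6 m
Δp = ρg·h_f = 912.0·9.81·140.6 = 1258 kPa

Δp ≈ 1260 kPa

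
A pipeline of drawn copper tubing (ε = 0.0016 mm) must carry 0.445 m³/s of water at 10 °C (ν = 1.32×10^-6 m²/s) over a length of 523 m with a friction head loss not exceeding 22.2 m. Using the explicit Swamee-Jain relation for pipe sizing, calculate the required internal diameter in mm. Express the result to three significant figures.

D ≈ 340 mm

Swamee-Jain (Type III): D = 0.66·[ε^1.25·(LQ²/(gh_f))^4.75 + ν·Q^9.4·(L/(gh_f))^5.2]^0.04
LQ²/(gh_f) = 0.4756; L/(gh_f) = 2.401
Term 1 = ε^1.25·(…)^4.75 = 1.67×10^-9; Term 2 = ν·Q^9.4·(…)^5.2 = 6.22×10^-8
D = 0.66·(1.67×10^-9 + 6.22×10^-8)^0.04 = 0.3402 m = 340 mm
Check: V = 4.90 m/s, Re = 1.26×10^6, f = 0.01130, h_f = 21.2 m ≈ 22.2 m ✓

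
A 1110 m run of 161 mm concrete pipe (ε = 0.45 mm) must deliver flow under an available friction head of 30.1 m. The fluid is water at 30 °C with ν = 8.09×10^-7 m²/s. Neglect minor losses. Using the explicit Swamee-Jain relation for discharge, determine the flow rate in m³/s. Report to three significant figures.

Swamee-Jain (Type II): Q = -0.965·√(gD⁵h_f/L)·ln[ε/(3.7D) + √(3.17ν²L/(gD³h_f))]
√(gD⁵h_f/L) = √(9.81·0.161⁵·30.1/1110) = 0.005364
ε/(3.7D) = 7.55×10^-4; √(3.17ν²L/(gD³h_f)) = 4.32×10^-5
Q = -0.965·0.005364·ln(7.986×10^-4) = 0.03692 m³/s
Check: V = 1.81 m/s, Re = 3.61×10^5, f = 0.02618, h_f = 30.3 m ≈ 30.1 m ✓

Q ≈ 0.0369 m³/s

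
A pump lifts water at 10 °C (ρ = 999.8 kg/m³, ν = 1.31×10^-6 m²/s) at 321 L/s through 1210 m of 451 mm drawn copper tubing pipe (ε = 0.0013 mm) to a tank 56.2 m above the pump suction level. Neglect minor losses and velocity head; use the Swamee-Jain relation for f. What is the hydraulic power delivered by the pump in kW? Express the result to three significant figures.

V = 4Q/(πD²) = 2.009 m/s; Re = 6.92×10^5; ε/D = 2.88×10^-6; f = 0.01242
h_f = f(L/D)V²/2g = 6.857 m
Total head H = z + h_f = 56.2 + 6.857 = 63.06 m
P_hyd = ρgQH = 999.8·9.81·0.321·63.06 = 198.5 kW

P_hyd ≈ 199 kW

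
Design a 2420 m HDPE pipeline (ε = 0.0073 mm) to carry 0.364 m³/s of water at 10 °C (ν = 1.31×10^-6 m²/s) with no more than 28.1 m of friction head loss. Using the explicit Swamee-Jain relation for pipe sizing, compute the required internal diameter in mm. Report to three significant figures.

Swamee-Jain (Type III): D = 0.66·[ε^1.25·(LQ²/(gh_f))^4.75 + ν·Q^9.4·(L/(gh_f))^5.2]^0.04
LQ²/(gh_f) = 1.163; L/(gh_f) = 8.779
Term 1 = ε^1.25·(…)^4.75 = 7.78×10^-7; Term 2 = ν·Q^9.4·(…)^5.2 = 7.90×10^-6
D = 0.66·(7.78×10^-7 + 7.90×10^-6)^0.04 = 0.4141 m = 414 mm
Check: V = 2.70 m/s, Re = 8.54×10^5, f = 0.01231, h_f = 26.8 m ≈ 28.1 m ✓

D ≈ 414 mm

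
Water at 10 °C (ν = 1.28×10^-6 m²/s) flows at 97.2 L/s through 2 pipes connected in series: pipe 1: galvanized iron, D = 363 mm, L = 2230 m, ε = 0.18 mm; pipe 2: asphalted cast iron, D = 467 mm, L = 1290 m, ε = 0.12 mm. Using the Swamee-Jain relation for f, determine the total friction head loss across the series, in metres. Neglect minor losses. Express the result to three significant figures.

Pipe 1: V = 0.9392 m/s, Re = 2.66×10^5, ε/D = 4.96×10^-4, f = 0.01847, h_1 = f(L/D)V²/2g = 5.100 m
Pipe 2: V = 0.5675 m/s, Re = 2.07×10^5, ε/D = 2.57×10^-4, f = 0.01744, h_2 = f(L/D)V²/2g = 0.7908 m
Series → Q common, losses add: H = Σh = 5.891 m

H ≈ 5.89 m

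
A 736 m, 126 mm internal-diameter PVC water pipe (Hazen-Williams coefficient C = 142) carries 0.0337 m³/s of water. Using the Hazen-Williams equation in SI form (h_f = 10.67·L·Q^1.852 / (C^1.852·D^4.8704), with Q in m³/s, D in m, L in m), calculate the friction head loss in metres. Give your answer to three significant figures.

h_f ≈ 36.6 m

h_f = 10.67·736·0.0337^1.852 / (142^1.852·0.126^4.8704) = 36.62 m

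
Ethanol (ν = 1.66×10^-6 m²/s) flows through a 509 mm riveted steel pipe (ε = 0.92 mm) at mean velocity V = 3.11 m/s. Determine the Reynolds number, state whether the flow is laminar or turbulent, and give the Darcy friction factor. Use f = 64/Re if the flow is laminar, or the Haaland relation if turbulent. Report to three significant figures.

Re ≈ 9.54×10^5; turbulent; f ≈ 0.0230

Re = VD/ν = 3.110·0.509/1.66×10^-6 = 9.54×10^5
Re > 4000 → turbulent; ε/D = 0.00181
Haaland: f = 0.02303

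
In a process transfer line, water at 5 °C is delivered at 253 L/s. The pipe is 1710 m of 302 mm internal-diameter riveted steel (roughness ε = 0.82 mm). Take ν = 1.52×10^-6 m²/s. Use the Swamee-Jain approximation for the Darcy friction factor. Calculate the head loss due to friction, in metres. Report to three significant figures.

V = 4Q/(πD²) = 4·0.253/(π·0.302²) = 3.532 m/s
Re = VD/ν = 3.532·0.302/1.52×10^-6 = 7.02×10^5 → turbulent
ε/D = 0.82/302 = 0.00272
Swamee-Jain: f = 0.02575
h_f = f(L/D)V²/(2g) = 0.02575·(1710/0.302)·3.532²/(2·9.81) = 92.69 m

h_f ≈ 92.7 m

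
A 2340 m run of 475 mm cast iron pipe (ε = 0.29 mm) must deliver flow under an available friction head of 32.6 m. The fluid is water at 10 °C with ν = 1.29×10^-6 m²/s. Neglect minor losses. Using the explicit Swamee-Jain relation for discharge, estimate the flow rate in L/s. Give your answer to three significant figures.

Q ≈ 477 L/s

Swamee-Jain (Type II): Q = -0.965·√(gD⁵h_f/L)·ln[ε/(3.7D) + √(3.17ν²L/(gD³h_f))]
√(gD⁵h_f/L) = √(9.81·0.475⁵·32.6/2340) = 0.05749
ε/(3.7D) = 1.65×10^-4; √(3.17ν²L/(gD³h_f)) = 1.90×10^-5
Q = -0.965·0.05749·ln(1.840×10^-4) = 0.4771 m³/s
Check: V = 2.69 m/s, Re = 9.91×10^5, f = 0.01801, h_f = 32.8 m ≈ 32.6 m ✓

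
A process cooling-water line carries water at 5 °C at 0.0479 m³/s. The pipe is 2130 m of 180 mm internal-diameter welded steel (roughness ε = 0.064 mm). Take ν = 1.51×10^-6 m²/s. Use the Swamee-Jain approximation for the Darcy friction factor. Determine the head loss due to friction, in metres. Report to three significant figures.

h_f ≈ 38.3 m

V = 4Q/(πD²) = 4·0.0479/(π·0.180²) = 1.882 m/s
Re = VD/ν = 1.882·0.180/1.51×10^-6 = 2.24×10^5 → turbulent
ε/D = 0.064/180 = 3.56×10^-4
Swamee-Jain: f = 0.01791
h_f = f(L/D)V²/(2g) = 0.01791·(2130/0.180)·1.882²/(2·9.81) = 38.28 m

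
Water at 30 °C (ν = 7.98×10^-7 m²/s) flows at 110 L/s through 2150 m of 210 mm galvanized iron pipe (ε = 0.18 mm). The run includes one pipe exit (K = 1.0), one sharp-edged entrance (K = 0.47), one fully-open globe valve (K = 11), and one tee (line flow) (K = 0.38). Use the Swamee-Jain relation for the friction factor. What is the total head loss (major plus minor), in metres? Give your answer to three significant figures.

H_L ≈ 109 m

V = 4Q/(πD²) = 3.176 m/s; V²/2g = 0.5141 m
Re = 8.36×10^5, ε/D = 8.57×10^-4 → f = 0.01942 (Swamee-Jain)
Major: h_f = f(L/D)·V²/2g = 0.01942·10238·0.5141 = 102.2 m
Minor: ΣK = 12.8; h_m = ΣK·V²/2g = 6.606 m
Total H_L = 102.2 + 6.606 = 108.8 m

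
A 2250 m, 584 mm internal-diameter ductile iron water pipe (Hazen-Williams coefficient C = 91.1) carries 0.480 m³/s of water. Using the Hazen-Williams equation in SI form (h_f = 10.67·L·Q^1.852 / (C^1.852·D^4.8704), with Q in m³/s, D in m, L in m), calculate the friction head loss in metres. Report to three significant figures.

h_f = 10.67·2250·0.480^1.852 / (91.1^1.852·0.584^4.8704) = 19.89 m

h_f ≈ 19.9 m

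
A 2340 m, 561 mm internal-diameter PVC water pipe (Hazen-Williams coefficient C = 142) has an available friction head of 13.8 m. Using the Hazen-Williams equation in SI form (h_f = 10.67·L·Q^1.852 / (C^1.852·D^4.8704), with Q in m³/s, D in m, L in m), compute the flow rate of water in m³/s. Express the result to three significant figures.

Q ≈ 0.541 m³/s

Rearranging: Q = [h_f·C^1.852·D^4.8704 / (10.67·L)]^(1/1.852)
Q = [13.8·142^1.852·0.561^4.8704 / (10.67·2340)]^0.540 = 0.5410 m³/s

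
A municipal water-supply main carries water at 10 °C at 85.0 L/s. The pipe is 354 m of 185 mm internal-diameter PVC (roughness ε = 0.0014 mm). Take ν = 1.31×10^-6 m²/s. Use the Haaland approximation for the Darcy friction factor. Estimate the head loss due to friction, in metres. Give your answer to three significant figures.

h_f ≈ 13.1 m

V = 4Q/(πD²) = 4·0.0850/(π·0.185²) = 3.162 m/s
Re = VD/ν = 3.162·0.185/1.31×10^-6 = 4.47×10^5 → turbulent
ε/D = 0.0014/185 = 7.57×10^-6
Haaland: f = 0.01341
h_f = f(L/D)V²/(2g) = 0.01341·(354/0.185)·3.162²/(2·9.81) = 13.08 m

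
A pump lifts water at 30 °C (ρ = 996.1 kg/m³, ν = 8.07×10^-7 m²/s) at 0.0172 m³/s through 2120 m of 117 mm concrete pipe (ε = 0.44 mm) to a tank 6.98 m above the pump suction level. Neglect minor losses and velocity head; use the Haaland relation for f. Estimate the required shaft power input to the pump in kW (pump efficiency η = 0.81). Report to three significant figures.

V = 4Q/(πD²) = 1.600 m/s; Re = 2.32×10^5; ε/D = 0.00376; f = 0.02841
h_f = f(L/D)V²/2g = 67.16 m
Total head H = z + h_f = 6.98 + 67.16 = 74.14 m
P_hyd = ρgQH = 996.1·9.81·0.0172·74.14 = 12.46 kW
P_shaft = P_hyd/η = 12.46/0.81 = 15.38 kW

P_shaft ≈ 15.4 kW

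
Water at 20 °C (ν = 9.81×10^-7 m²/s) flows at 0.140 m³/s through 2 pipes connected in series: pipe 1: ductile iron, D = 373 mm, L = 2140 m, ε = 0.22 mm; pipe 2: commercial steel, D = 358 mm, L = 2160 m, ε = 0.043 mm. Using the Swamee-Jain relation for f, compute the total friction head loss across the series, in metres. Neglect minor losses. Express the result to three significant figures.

H ≈ 17.5 m

Pipe 1: V = 1.281 m/s, Re = 4.87×10^5, ε/D = 5.90×10^-4, f = 0.01834, h_1 = f(L/D)V²/2g = 8.802 m
Pipe 2: V = 1.391 m/s, Re = 5.08×10^5, ε/D = 1.20×10^-4, f = 0.01467, h_2 = f(L/D)V²/2g = 8.729 m
Series → Q common, losses add: H = Σh = 17.53 m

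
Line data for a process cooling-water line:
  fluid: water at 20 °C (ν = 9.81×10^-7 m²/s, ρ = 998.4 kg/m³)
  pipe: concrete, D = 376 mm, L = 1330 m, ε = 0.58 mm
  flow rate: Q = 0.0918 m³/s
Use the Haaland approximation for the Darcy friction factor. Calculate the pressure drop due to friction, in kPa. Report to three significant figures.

Δp ≈ 27.2 kPa

V = 4Q/(πD²) = 4·0.0918/(π·0.376²) = 0.8268 m/s
Re = VD/ν = 0.8268·0.376/9.81×10^-7 = 3.17×10^5 → turbulent
ε/D = 0.58/376 = 0.00154
Haaland: f = 0.02253
h_f = f(L/D)V²/(2g) = 0.02253·(1330/0.376)·0.8268²/(2·9.81) = 2.776 m
Δp = ρg·h_f = 998.4·9.81·2.776 = 27.19 kPa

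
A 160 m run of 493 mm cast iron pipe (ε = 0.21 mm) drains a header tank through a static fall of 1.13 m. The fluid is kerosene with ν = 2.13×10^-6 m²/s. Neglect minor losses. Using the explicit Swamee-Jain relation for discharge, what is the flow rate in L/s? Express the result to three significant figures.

Swamee-Jain (Type II): Q = -0.965·√(gD⁵h_f/L)·ln[ε/(3.7D) + √(3.17ν²L/(gD³h_f))]
√(gD⁵h_f/L) = √(9.81·0.493⁵·1.13/160) = 0.04492
ε/(3.7D) = 1.15×10^-4; √(3.17ν²L/(gD³h_f)) = 4.16×10^-5
Q = -0.965·0.04492·ln(1.567×10^-4) = 0.3798 m³/s
Check: V = 1.99 m/s, Re = 4.60×10^5, f = 0.01738, h_f = 1.14 m ≈ 1.13 m ✓

Q ≈ 380 L/s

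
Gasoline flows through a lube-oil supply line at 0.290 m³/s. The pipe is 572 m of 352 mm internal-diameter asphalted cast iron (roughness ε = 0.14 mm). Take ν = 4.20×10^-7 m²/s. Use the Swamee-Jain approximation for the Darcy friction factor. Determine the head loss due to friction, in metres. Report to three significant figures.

V = 4Q/(πD²) = 4·0.290/(π·0.352²) = 2.980 m/s
Re = VD/ν = 2.980·0.352/4.20×10^-7 = 2.50×10^6 → turbulent
ε/D = 0.14/352 = 3.98×10^-4
Swamee-Jain: f = 0.01619
h_f = f(L/D)V²/(2g) = 0.01619·(572/0.352)·2.980²/(2·9.81) = 11.91 m

h_f ≈ 11.9 m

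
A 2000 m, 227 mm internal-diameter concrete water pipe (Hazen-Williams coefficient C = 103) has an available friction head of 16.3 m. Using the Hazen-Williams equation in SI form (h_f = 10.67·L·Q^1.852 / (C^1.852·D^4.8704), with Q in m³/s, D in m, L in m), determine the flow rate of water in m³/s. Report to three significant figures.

Rearranging: Q = [h_f·C^1.852·D^4.8704 / (10.67·L)]^(1/1.852)
Q = [16.3·103^1.852·0.227^4.8704 / (10.67·2000)]^0.540 = 0.04328 m³/s

Q ≈ 0.0433 m³/s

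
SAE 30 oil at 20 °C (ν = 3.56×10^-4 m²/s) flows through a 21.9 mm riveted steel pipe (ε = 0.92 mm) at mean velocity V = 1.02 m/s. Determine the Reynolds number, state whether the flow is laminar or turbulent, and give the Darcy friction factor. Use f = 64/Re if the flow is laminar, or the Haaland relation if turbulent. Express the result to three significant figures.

Re = VD/ν = 1.020·0.0219/3.56×10^-4 = 62.7
Re < 2300 → laminar → f = 64/Re = 1.020

Re ≈ 62.7; laminar; f = 64/Re ≈ 1.02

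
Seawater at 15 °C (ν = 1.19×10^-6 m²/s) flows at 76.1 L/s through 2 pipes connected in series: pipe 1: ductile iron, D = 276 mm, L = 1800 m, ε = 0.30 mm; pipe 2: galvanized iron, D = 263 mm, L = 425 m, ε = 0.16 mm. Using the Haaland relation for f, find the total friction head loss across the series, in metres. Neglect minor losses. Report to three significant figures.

H ≈ 14.3 m

Pipe 1: V = 1.272 m/s, Re = 2.95×10^5, ε/D = 0.00109, f = 0.02090, h_1 = f(L/D)V²/2g = 11.24 m
Pipe 2: V = 1.401 m/s, Re = 3.10×10^5, ε/D = 6.08×10^-4, f = 0.01864, h_2 = f(L/D)V²/2g = 3.013 m
Series → Q common, losses add: H = Σh = 14.25 m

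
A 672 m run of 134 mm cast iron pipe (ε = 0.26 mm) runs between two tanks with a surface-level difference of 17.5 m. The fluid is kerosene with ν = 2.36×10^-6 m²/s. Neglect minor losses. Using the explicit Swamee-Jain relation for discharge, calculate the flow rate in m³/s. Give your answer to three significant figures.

Q ≈ 0.0233 m³/s

Swamee-Jain (Type II): Q = -0.965·√(gD⁵h_f/L)·ln[ε/(3.7D) + √(3.17ν²L/(gD³h_f))]
√(gD⁵h_f/L) = √(9.81·0.134⁵·17.5/672) = 0.003322
ε/(3.7D) = 5.24×10^-4; √(3.17ν²L/(gD³h_f)) = 1.69×10^-4
Q = -0.965·0.003322·ln(6.939×10^-4) = 0.02332 m³/s
Check: V = 1.65 m/s, Re = 9.39×10^4, f = 0.02528, h_f = 17.7 m ≈ 17.5 m ✓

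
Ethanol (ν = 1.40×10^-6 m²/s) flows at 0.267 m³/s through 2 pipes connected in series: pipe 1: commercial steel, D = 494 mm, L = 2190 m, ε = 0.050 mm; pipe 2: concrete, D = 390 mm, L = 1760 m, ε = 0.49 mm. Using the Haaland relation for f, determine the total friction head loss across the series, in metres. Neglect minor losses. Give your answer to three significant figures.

H ≈ 30.6 m

Pipe 1: V = 1.393 m/s, Re = 4.92×10^5, ε/D = 1.01×10^-4, f = 0.01431, h_1 = f(L/D)V²/2g = 6.273 m
Pipe 2: V = 2.235 m/s, Re = 6.23×10^5, ε/D = 0.00126, f = 0.02118, h_2 = f(L/D)V²/2g = 24.33 m
Series → Q common, losses add: H = Σh = 30.60 m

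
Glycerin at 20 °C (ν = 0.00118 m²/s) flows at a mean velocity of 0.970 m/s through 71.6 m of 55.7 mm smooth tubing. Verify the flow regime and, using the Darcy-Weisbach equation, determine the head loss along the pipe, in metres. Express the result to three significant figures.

h_f ≈ 86.2 m

Re = VD/ν = 0.970·0.05570/0.00118 = 45.8 → laminar (Re < 2300)
f = 64/Re = 1.398
h_f = f(L/D)V²/(2g) = 1.398·(71.6/0.05570)·0.970²/(2·9.81) = 86.17 m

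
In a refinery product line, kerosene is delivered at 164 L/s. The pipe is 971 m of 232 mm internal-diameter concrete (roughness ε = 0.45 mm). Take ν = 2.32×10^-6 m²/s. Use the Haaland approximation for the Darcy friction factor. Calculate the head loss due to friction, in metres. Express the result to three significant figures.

h_f ≈ 76.1 m

V = 4Q/(πD²) = 4·0.164/(π·0.232²) = 3.880 m/s
Re = VD/ν = 3.880·0.232/2.32×10^-6 = 3.88×10^5 → turbulent
ε/D = 0.45/232 = 0.00194
Haaland: f = 0.02370
h_f = f(L/D)V²/(2g) = 0.02370·(971/0.232)·3.880²/(2·9.81) = 76.09 m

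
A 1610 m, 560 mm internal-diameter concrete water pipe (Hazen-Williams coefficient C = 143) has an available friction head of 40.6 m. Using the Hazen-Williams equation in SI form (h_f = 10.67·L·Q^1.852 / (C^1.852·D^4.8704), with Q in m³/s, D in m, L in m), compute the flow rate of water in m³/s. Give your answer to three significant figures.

Q ≈ 1.19 m³/s

Rearranging: Q = [h_f·C^1.852·D^4.8704 / (10.67·L)]^(1/1.852)
Q = [40.6·143^1.852·0.560^4.8704 / (10.67·1610)]^0.540 = 1.188 m³/s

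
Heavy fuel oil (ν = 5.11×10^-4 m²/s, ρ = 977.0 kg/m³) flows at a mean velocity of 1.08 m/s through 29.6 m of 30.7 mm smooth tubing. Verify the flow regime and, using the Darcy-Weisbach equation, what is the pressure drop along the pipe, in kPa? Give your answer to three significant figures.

Δp ≈ 542 kPa

Re = VD/ν = 1.08·0.03070/5.11×10^-4 = 64.9 → laminar (Re < 2300)
f = 64/Re = 0.9864
h_f = f(L/D)V²/(2g) = 0.9864·(29.6/0.03070)·1.08²/(2·9.81) = 56.54 m
Δp = ρg·h_f = 977.0·9.81·56.54 = 541.9 kPa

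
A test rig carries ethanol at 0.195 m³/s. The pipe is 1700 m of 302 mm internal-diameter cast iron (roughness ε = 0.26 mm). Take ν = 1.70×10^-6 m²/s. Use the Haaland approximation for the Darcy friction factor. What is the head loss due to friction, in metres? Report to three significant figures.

h_f ≈ 41.6 m

V = 4Q/(πD²) = 4·0.195/(π·0.302²) = 2.722 m/s
Re = VD/ν = 2.722·0.302/1.70×10^-6 = 4.84×10^5 → turbulent
ε/D = 0.26/302 = 8.61×10^-4
Haaland: f = 0.01958
h_f = f(L/D)V²/(2g) = 0.01958·(1700/0.302)·2.722²/(2·9.81) = 41.62 m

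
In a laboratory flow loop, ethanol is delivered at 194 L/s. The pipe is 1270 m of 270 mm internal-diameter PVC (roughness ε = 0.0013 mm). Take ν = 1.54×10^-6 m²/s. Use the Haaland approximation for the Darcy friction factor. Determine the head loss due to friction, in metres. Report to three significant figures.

h_f ≈ 35.0 m

V = 4Q/(πD²) = 4·0.194/(π·0.270²) = 3.388 m/s
Re = VD/ν = 3.388·0.270/1.54×10^-6 = 5.94×10^5 → turbulent
ε/D = 0.0013/270 = 4.81×10^-6
Haaland: f = 0.01273
h_f = f(L/D)V²/(2g) = 0.01273·(1270/0.270)·3.388²/(2·9.81) = 35.03 m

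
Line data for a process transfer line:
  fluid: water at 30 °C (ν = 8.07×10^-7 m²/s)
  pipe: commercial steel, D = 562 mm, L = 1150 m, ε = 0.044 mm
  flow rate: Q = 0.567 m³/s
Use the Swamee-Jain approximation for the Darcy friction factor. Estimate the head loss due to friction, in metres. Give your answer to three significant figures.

V = 4Q/(πD²) = 4·0.567/(π·0.562²) = 2.286 m/s
Re = VD/ν = 2.286·0.562/8.07×10^-7 = 1.59×10^6 → turbulent
ε/D = 0.044/562 = 7.83×10^-5
Swamee-Jain: f = 0.01267
h_f = f(L/D)V²/(2g) = 0.01267·(1150/0.562)·2.286²/(2·9.81) = 6.906 m

h_f ≈ 6.91 m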